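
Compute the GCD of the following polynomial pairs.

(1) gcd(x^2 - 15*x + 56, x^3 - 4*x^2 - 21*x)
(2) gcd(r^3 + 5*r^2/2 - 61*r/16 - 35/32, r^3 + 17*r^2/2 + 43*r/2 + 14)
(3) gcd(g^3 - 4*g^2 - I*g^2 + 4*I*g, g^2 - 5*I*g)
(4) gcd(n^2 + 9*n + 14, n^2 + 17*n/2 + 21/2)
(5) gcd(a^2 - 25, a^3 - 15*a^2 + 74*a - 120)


(1) = gcd((x - 8)*(x - 7), x*(x - 7)*(x + 3)) = x - 7
(2) = r + 7/2
(3) = gcd(g*(g - 4)*(g - I), g*(g - 5*I)) = g
(4) = n + 7
(5) = a - 5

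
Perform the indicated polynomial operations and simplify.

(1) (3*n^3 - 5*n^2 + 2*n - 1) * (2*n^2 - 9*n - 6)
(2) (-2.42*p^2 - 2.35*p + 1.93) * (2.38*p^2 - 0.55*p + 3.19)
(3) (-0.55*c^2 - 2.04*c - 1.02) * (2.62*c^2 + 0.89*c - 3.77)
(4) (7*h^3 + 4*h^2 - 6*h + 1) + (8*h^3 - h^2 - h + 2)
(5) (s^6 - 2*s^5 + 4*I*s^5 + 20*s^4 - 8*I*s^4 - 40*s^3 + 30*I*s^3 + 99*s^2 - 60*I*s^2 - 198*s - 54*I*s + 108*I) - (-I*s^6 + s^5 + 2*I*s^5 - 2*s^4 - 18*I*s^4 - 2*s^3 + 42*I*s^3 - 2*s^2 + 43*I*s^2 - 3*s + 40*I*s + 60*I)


(1) = 6*n^5 - 37*n^4 + 31*n^3 + 10*n^2 - 3*n + 6
(2) = -5.7596*p^4 - 4.262*p^3 - 1.8339*p^2 - 8.558*p + 6.1567
(3) = -1.441*c^4 - 5.8343*c^3 - 2.4145*c^2 + 6.783*c + 3.8454
(4) = 15*h^3 + 3*h^2 - 7*h + 3
(5) = s^6 + I*s^6 - 3*s^5 + 2*I*s^5 + 22*s^4 + 10*I*s^4 - 38*s^3 - 12*I*s^3 + 101*s^2 - 103*I*s^2 - 195*s - 94*I*s + 48*I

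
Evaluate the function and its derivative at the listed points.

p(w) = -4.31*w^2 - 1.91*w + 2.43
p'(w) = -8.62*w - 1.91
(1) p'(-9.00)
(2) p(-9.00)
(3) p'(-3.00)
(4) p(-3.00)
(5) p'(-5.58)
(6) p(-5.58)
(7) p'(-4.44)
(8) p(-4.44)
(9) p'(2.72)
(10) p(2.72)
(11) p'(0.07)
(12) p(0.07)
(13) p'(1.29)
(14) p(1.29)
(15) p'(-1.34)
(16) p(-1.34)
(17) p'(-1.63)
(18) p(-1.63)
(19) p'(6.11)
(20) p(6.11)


(1) = 75.67
(2) = -329.49
(3) = 23.95
(4) = -30.63
(5) = 46.19
(6) = -121.11
(7) = 36.36
(8) = -74.06
(9) = -25.36
(10) = -34.65
(11) = -2.51
(12) = 2.28
(13) = -13.03
(14) = -7.21
(15) = 9.64
(16) = -2.75
(17) = 12.14
(18) = -5.91
(19) = -54.58
(20) = -170.14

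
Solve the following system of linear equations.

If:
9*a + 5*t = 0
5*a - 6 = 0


Then:
a = 6/5
t = -54/25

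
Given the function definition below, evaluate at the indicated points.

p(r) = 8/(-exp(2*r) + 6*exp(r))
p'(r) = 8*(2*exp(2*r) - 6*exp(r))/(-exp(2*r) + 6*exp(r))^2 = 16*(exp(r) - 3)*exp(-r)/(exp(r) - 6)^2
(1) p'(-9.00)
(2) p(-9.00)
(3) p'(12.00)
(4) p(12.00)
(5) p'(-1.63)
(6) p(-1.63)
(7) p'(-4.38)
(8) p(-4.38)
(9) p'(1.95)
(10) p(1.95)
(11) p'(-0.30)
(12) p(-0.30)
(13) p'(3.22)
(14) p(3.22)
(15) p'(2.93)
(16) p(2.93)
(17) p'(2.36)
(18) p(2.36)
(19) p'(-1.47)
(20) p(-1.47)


(1) = -10804.11
(2) = 10804.33
(3) = 0.00
(4) = -0.00
(5) = -6.80
(6) = 7.03
(7) = -106.45
(8) = 106.67
(9) = 8.67
(10) = -1.11
(11) = -1.76
(12) = 2.05
(13) = 0.04
(14) = -0.02
(15) = 0.08
(16) = -0.03
(17) = 0.54
(18) = -0.16
(19) = -5.79
(20) = 6.03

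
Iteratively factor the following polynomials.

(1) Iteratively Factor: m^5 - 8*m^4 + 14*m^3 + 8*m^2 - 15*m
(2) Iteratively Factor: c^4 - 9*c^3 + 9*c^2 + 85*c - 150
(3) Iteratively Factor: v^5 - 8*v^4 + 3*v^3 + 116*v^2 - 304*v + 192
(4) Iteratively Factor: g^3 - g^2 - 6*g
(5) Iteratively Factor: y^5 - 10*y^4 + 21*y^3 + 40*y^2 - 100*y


(1) = (m - 3)*(m^4 - 5*m^3 - m^2 + 5*m) = m*(m - 3)*(m^3 - 5*m^2 - m + 5) = m*(m - 3)*(m + 1)*(m^2 - 6*m + 5) = m*(m - 3)*(m - 1)*(m + 1)*(m - 5)
(2) = (c - 5)*(c^3 - 4*c^2 - 11*c + 30) = (c - 5)*(c - 2)*(c^2 - 2*c - 15) = (c - 5)^2*(c - 2)*(c + 3)
(3) = (v - 3)*(v^4 - 5*v^3 - 12*v^2 + 80*v - 64) = (v - 4)*(v - 3)*(v^3 - v^2 - 16*v + 16) = (v - 4)^2*(v - 3)*(v^2 + 3*v - 4) = (v - 4)^2*(v - 3)*(v + 4)*(v - 1)
(4) = (g - 3)*(g^2 + 2*g) = (g - 3)*(g + 2)*(g)
(5) = (y - 5)*(y^4 - 5*y^3 - 4*y^2 + 20*y) = (y - 5)*(y + 2)*(y^3 - 7*y^2 + 10*y) = (y - 5)*(y - 2)*(y + 2)*(y^2 - 5*y) = (y - 5)^2*(y - 2)*(y + 2)*(y)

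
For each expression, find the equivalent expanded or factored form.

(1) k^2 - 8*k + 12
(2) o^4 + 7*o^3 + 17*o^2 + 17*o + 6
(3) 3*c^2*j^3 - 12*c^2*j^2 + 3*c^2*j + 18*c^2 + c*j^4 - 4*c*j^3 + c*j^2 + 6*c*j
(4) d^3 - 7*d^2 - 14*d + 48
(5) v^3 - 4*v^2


(1) = (k - 6)*(k - 2)
(2) = (o + 1)^2*(o + 2)*(o + 3)
(3) = (3*c + j)*(j - 3)*(j - 2)*(c*j + c)
(4) = (d - 8)*(d - 2)*(d + 3)
(5) = v^2*(v - 4)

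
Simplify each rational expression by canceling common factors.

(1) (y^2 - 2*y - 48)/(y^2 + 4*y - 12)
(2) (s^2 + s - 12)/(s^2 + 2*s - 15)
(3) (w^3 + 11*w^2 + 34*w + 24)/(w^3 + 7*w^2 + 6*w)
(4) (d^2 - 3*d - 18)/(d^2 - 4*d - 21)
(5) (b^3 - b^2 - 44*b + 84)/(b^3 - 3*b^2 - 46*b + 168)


(1) = (y - 8)/(y - 2)
(2) = (s + 4)/(s + 5)
(3) = (w + 4)/w
(4) = (d - 6)/(d - 7)
(5) = (b - 2)/(b - 4)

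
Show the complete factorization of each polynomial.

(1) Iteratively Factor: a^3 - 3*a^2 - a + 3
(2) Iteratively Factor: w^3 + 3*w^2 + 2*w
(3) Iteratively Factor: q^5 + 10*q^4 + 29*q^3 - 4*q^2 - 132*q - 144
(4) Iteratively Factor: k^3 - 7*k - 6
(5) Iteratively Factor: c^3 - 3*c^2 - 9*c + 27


(1) = (a + 1)*(a^2 - 4*a + 3) = (a - 3)*(a + 1)*(a - 1)
(2) = (w + 1)*(w^2 + 2*w) = (w + 1)*(w + 2)*(w)
(3) = (q + 3)*(q^4 + 7*q^3 + 8*q^2 - 28*q - 48) = (q + 2)*(q + 3)*(q^3 + 5*q^2 - 2*q - 24) = (q + 2)*(q + 3)*(q + 4)*(q^2 + q - 6) = (q - 2)*(q + 2)*(q + 3)*(q + 4)*(q + 3)
(4) = (k + 2)*(k^2 - 2*k - 3) = (k - 3)*(k + 2)*(k + 1)
(5) = (c + 3)*(c^2 - 6*c + 9) = (c - 3)*(c + 3)*(c - 3)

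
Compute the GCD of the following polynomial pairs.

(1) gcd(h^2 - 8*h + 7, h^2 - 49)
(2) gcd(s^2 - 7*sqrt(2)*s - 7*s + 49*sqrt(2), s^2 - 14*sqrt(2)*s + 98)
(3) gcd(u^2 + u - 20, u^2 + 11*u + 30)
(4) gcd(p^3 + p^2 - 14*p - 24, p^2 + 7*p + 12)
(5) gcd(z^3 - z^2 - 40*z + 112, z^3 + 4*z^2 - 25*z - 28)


(1) = h - 7
(2) = gcd((s - 7)*(s - 7*sqrt(2)), (s - 7*sqrt(2))^2) = s - 7*sqrt(2)
(3) = gcd((u - 4)*(u + 5), (u + 5)*(u + 6)) = u + 5
(4) = p + 3
(5) = z^2 + 3*z - 28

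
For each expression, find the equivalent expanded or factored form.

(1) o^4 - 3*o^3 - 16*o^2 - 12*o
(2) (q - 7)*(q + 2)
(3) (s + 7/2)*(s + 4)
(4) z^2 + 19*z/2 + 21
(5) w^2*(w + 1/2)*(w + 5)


(1) = o*(o - 6)*(o + 1)*(o + 2)
(2) = q^2 - 5*q - 14
(3) = s^2 + 15*s/2 + 14
(4) = (z + 7/2)*(z + 6)
(5) = w^4 + 11*w^3/2 + 5*w^2/2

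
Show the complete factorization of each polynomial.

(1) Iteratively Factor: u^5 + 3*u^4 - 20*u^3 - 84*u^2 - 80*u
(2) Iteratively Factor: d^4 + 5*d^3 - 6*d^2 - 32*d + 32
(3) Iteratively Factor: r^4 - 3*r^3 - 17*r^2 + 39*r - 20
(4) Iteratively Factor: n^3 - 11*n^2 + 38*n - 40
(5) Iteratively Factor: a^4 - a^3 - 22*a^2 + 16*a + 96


(1) = (u + 4)*(u^4 - u^3 - 16*u^2 - 20*u) = (u - 5)*(u + 4)*(u^3 + 4*u^2 + 4*u) = (u - 5)*(u + 2)*(u + 4)*(u^2 + 2*u) = (u - 5)*(u + 2)^2*(u + 4)*(u)
(2) = (d - 1)*(d^3 + 6*d^2 - 32) = (d - 2)*(d - 1)*(d^2 + 8*d + 16) = (d - 2)*(d - 1)*(d + 4)*(d + 4)
(3) = (r + 4)*(r^3 - 7*r^2 + 11*r - 5) = (r - 5)*(r + 4)*(r^2 - 2*r + 1) = (r - 5)*(r - 1)*(r + 4)*(r - 1)
(4) = (n - 5)*(n^2 - 6*n + 8) = (n - 5)*(n - 4)*(n - 2)
(5) = (a + 4)*(a^3 - 5*a^2 - 2*a + 24) = (a - 4)*(a + 4)*(a^2 - a - 6) = (a - 4)*(a - 3)*(a + 4)*(a + 2)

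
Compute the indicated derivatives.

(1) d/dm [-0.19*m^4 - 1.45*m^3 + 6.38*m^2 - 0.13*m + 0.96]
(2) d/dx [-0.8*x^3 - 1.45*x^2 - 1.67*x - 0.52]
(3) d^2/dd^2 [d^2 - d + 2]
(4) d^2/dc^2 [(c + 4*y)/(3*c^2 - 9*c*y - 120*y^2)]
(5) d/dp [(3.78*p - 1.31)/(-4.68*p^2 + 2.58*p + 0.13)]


(1) = -0.76*m^3 - 4.35*m^2 + 12.76*m - 0.13
(2) = -2.4*x^2 - 2.9*x - 1.67
(3) = 2
(4) = 2*((-3*c - y)*(-c^2 + 3*c*y + 40*y^2) - (c + 4*y)*(2*c - 3*y)^2)/(3*(-c^2 + 3*c*y + 40*y^2)^3)
(5) = (17.6904*p^2 - 12.2616*p + 3.8712)/(21.9024*p^4 - 24.1488*p^3 + 5.4396*p^2 + 0.6708*p + 0.0169)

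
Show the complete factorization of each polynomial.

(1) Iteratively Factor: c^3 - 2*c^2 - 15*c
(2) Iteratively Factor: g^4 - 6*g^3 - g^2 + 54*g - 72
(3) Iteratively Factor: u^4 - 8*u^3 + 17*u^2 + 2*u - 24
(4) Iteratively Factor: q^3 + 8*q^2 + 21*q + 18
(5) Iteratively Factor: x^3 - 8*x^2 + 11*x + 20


(1) = (c + 3)*(c^2 - 5*c) = c*(c + 3)*(c - 5)
(2) = (g - 2)*(g^3 - 4*g^2 - 9*g + 36) = (g - 4)*(g - 2)*(g^2 - 9) = (g - 4)*(g - 3)*(g - 2)*(g + 3)
(3) = (u - 3)*(u^3 - 5*u^2 + 2*u + 8) = (u - 3)*(u - 2)*(u^2 - 3*u - 4) = (u - 4)*(u - 3)*(u - 2)*(u + 1)
(4) = (q + 3)*(q^2 + 5*q + 6) = (q + 3)^2*(q + 2)
(5) = (x - 5)*(x^2 - 3*x - 4) = (x - 5)*(x - 4)*(x + 1)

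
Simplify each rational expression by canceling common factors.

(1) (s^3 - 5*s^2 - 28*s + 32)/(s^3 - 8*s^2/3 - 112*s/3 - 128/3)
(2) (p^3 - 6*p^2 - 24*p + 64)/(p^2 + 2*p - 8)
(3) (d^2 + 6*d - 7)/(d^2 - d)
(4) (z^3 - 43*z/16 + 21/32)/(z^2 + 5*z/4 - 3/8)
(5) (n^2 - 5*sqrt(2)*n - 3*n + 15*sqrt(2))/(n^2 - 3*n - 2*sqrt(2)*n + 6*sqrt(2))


(1) = (3*s - 3)/(3*s + 4)
(2) = p - 8
(3) = (d + 7)/d
(4) = (8*z^2 + 2*z - 21)/(8*z + 12)
(5) = (n - 5*sqrt(2))/(n - 2*sqrt(2))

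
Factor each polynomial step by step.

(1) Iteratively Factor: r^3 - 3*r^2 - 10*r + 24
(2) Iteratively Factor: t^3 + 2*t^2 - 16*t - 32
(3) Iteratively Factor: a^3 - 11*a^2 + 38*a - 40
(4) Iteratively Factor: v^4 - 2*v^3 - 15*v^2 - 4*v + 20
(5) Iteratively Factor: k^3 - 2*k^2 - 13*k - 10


(1) = (r - 4)*(r^2 + r - 6) = (r - 4)*(r + 3)*(r - 2)
(2) = (t + 4)*(t^2 - 2*t - 8) = (t + 2)*(t + 4)*(t - 4)
(3) = (a - 2)*(a^2 - 9*a + 20) = (a - 5)*(a - 2)*(a - 4)
(4) = (v - 5)*(v^3 + 3*v^2 - 4) = (v - 5)*(v + 2)*(v^2 + v - 2) = (v - 5)*(v - 1)*(v + 2)*(v + 2)
(5) = (k - 5)*(k^2 + 3*k + 2) = (k - 5)*(k + 2)*(k + 1)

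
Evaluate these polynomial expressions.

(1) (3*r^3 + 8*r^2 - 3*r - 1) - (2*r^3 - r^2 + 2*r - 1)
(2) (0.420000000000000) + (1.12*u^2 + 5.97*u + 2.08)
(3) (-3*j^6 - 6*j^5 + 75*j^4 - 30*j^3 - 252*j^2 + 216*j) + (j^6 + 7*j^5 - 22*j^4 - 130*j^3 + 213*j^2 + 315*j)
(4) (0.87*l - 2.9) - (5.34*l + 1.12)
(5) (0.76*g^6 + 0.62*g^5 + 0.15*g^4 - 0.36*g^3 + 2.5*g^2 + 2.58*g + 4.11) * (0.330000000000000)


(1) = r^3 + 9*r^2 - 5*r
(2) = 1.12*u^2 + 5.97*u + 2.5
(3) = -2*j^6 + j^5 + 53*j^4 - 160*j^3 - 39*j^2 + 531*j
(4) = -4.47*l - 4.02
(5) = 0.2508*g^6 + 0.2046*g^5 + 0.0495*g^4 - 0.1188*g^3 + 0.825*g^2 + 0.8514*g + 1.3563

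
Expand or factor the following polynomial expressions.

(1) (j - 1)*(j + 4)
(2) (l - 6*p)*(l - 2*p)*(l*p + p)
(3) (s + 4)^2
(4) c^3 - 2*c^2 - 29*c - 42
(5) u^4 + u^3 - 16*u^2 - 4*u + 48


(1) = j^2 + 3*j - 4
(2) = l^3*p - 8*l^2*p^2 + l^2*p + 12*l*p^3 - 8*l*p^2 + 12*p^3
(3) = s^2 + 8*s + 16
(4) = (c - 7)*(c + 2)*(c + 3)
(5) = (u - 3)*(u - 2)*(u + 2)*(u + 4)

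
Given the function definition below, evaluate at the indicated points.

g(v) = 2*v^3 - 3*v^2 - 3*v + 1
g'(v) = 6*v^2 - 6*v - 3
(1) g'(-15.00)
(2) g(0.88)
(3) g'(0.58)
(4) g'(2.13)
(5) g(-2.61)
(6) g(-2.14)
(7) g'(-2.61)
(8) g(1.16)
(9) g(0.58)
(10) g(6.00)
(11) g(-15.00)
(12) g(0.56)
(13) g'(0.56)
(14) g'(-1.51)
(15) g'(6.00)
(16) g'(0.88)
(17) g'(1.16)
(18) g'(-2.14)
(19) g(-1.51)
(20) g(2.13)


(1) = 1437.00
(2) = -2.60
(3) = -4.46
(4) = 11.44
(5) = -47.17
(6) = -25.92
(7) = 53.53
(8) = -3.40
(9) = -1.36
(10) = 307.00
(11) = -7379.00
(12) = -1.27
(13) = -4.48
(14) = 19.74
(15) = 177.00
(16) = -3.63
(17) = -1.89
(18) = 37.32
(19) = -8.20
(20) = 0.33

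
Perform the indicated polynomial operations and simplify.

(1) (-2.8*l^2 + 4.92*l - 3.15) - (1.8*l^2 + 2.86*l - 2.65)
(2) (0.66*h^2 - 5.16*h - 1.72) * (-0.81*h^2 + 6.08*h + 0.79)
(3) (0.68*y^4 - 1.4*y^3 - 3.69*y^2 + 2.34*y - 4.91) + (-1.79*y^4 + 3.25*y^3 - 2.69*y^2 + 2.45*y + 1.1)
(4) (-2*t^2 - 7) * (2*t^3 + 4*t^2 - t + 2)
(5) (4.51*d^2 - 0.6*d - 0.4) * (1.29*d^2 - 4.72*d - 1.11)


(1) = -4.6*l^2 + 2.06*l - 0.5
(2) = -0.5346*h^4 + 8.1924*h^3 - 29.4582*h^2 - 14.534*h - 1.3588
(3) = -1.11*y^4 + 1.85*y^3 - 6.38*y^2 + 4.79*y - 3.81
(4) = -4*t^5 - 8*t^4 - 12*t^3 - 32*t^2 + 7*t - 14
(5) = 5.8179*d^4 - 22.0612*d^3 - 2.6901*d^2 + 2.554*d + 0.444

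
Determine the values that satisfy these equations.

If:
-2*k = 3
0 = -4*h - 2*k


Then:
h = 3/4
k = -3/2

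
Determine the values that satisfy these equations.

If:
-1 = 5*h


Then:
h = -1/5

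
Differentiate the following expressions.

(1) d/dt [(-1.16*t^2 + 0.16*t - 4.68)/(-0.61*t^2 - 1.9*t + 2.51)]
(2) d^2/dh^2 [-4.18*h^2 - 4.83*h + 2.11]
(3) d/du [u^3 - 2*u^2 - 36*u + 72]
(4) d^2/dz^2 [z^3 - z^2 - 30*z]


(1) = (2.3016*t^2 - 11.5328*t - 8.4904)/(0.3721*t^4 + 2.318*t^3 + 0.5478*t^2 - 9.538*t + 6.3001)
(2) = -8.36000000000000
(3) = 3*u^2 - 4*u - 36
(4) = 6*z - 2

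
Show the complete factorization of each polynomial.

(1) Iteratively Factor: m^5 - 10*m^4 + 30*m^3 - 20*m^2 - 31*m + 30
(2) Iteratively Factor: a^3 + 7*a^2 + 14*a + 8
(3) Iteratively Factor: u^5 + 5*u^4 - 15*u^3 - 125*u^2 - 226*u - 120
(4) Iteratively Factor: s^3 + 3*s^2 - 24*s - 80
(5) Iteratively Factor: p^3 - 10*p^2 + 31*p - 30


(1) = (m - 1)*(m^4 - 9*m^3 + 21*m^2 + m - 30) = (m - 5)*(m - 1)*(m^3 - 4*m^2 + m + 6) = (m - 5)*(m - 2)*(m - 1)*(m^2 - 2*m - 3) = (m - 5)*(m - 3)*(m - 2)*(m - 1)*(m + 1)
(2) = (a + 2)*(a^2 + 5*a + 4) = (a + 1)*(a + 2)*(a + 4)
(3) = (u + 3)*(u^4 + 2*u^3 - 21*u^2 - 62*u - 40) = (u + 2)*(u + 3)*(u^3 - 21*u - 20) = (u + 1)*(u + 2)*(u + 3)*(u^2 - u - 20) = (u + 1)*(u + 2)*(u + 3)*(u + 4)*(u - 5)
(4) = (s - 5)*(s^2 + 8*s + 16) = (s - 5)*(s + 4)*(s + 4)
(5) = (p - 5)*(p^2 - 5*p + 6) = (p - 5)*(p - 3)*(p - 2)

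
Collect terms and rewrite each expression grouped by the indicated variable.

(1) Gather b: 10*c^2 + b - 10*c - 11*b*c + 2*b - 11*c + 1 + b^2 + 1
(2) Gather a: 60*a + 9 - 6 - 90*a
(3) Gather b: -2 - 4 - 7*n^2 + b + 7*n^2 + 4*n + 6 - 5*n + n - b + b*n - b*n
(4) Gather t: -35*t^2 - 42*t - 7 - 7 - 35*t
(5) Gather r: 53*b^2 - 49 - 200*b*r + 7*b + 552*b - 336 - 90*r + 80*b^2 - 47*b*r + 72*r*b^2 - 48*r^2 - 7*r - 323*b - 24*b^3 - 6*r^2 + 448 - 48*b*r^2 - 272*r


(1) = b^2 + b*(3 - 11*c) + 10*c^2 - 21*c + 2
(2) = 3 - 30*a
(3) = 0
(4) = -35*t^2 - 77*t - 14
(5) = -24*b^3 + 133*b^2 + 236*b + r^2*(-48*b - 54) + r*(72*b^2 - 247*b - 369) + 63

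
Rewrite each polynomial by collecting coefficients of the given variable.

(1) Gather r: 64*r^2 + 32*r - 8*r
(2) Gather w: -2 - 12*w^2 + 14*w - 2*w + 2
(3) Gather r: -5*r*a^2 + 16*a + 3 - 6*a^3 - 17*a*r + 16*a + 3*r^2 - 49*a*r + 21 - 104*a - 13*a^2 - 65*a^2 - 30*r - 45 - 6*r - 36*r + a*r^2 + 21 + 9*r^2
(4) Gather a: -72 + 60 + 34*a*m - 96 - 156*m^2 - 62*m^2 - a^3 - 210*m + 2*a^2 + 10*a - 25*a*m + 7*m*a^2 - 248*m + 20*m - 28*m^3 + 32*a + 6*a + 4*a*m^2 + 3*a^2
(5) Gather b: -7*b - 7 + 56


(1) = 64*r^2 + 24*r
(2) = -12*w^2 + 12*w
(3) = -6*a^3 - 78*a^2 - 72*a + r^2*(a + 12) + r*(-5*a^2 - 66*a - 72)
(4) = -a^3 + a^2*(7*m + 5) + a*(4*m^2 + 9*m + 48) - 28*m^3 - 218*m^2 - 438*m - 108
(5) = 49 - 7*b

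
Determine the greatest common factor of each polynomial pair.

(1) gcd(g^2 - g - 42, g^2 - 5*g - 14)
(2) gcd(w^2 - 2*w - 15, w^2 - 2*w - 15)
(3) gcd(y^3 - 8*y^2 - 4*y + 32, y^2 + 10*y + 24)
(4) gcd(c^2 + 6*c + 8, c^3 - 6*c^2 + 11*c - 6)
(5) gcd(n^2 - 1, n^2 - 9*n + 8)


(1) = gcd((g - 7)*(g + 6), (g - 7)*(g + 2)) = g - 7
(2) = w^2 - 2*w - 15
(3) = gcd((y - 8)*(y - 2)*(y + 2), (y + 4)*(y + 6)) = 1
(4) = 1
(5) = n - 1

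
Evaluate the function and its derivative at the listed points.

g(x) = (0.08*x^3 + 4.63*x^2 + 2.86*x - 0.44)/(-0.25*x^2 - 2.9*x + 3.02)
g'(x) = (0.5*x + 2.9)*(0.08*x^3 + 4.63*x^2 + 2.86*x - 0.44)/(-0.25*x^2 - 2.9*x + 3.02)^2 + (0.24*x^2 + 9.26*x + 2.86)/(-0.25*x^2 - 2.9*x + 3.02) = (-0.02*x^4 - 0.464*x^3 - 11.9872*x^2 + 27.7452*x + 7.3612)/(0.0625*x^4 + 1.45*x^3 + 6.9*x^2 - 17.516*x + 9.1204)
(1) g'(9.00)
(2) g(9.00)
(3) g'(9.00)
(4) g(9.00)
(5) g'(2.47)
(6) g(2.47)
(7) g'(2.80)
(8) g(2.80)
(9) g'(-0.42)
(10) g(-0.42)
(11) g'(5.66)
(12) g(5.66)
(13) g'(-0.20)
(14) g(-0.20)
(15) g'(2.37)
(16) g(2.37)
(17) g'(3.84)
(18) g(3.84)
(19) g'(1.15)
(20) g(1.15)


(1) = -0.63
(2) = -10.59
(3) = -0.63
(4) = -10.59
(5) = -0.15
(6) = -6.36
(7) = -0.41
(8) = -6.46
(9) = -0.36
(10) = -0.20
(11) = -0.71
(12) = -8.34
(13) = 0.10
(14) = -0.23
(15) = -0.04
(16) = -6.35
(17) = -0.67
(18) = -7.06
(19) = 54.40
(20) = -14.09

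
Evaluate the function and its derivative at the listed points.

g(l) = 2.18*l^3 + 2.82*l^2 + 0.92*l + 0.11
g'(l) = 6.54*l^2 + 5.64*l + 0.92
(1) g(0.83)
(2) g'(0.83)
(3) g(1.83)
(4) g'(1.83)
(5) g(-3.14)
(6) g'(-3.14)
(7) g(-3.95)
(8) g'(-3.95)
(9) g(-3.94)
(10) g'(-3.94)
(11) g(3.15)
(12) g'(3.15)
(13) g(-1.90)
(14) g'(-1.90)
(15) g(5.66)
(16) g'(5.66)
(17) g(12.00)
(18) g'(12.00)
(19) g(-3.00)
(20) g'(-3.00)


(1) = 4.06
(2) = 10.11
(3) = 24.60
(4) = 33.14
(5) = -42.47
(6) = 47.69
(7) = -93.88
(8) = 80.68
(9) = -93.07
(10) = 80.22
(11) = 99.13
(12) = 83.58
(13) = -6.41
(14) = 13.81
(15) = 490.94
(16) = 242.36
(17) = 4184.27
(18) = 1010.36
(19) = -36.13
(20) = 42.86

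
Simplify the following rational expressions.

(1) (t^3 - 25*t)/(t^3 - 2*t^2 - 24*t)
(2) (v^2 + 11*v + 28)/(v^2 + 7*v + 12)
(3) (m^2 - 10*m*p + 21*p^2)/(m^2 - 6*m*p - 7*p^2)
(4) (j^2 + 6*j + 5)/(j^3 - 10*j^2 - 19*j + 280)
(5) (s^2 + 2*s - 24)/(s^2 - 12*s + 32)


(1) = (t^2 - 25)/(t^2 - 2*t - 24)
(2) = (v + 7)/(v + 3)
(3) = (m - 3*p)/(m + p)
(4) = (j + 1)/(j^2 - 15*j + 56)
(5) = (s + 6)/(s - 8)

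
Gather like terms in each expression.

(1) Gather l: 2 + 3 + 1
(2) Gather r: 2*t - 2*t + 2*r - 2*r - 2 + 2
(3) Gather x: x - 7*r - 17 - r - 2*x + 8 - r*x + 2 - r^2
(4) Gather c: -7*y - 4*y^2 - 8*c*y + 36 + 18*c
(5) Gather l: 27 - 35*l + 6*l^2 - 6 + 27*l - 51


(1) = 6
(2) = 0
(3) = -r^2 - 8*r + x*(-r - 1) - 7
(4) = c*(18 - 8*y) - 4*y^2 - 7*y + 36
(5) = 6*l^2 - 8*l - 30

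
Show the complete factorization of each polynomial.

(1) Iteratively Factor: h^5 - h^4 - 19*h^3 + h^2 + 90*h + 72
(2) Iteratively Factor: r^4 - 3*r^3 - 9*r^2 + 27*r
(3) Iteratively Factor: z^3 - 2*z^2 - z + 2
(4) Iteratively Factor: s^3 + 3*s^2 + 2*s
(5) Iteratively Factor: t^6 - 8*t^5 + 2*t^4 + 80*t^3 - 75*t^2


(1) = (h + 1)*(h^4 - 2*h^3 - 17*h^2 + 18*h + 72) = (h - 4)*(h + 1)*(h^3 + 2*h^2 - 9*h - 18) = (h - 4)*(h + 1)*(h + 2)*(h^2 - 9) = (h - 4)*(h + 1)*(h + 2)*(h + 3)*(h - 3)
(2) = (r + 3)*(r^3 - 6*r^2 + 9*r) = (r - 3)*(r + 3)*(r^2 - 3*r) = r*(r - 3)*(r + 3)*(r - 3)
(3) = (z - 2)*(z^2 - 1) = (z - 2)*(z - 1)*(z + 1)
(4) = (s)*(s^2 + 3*s + 2) = s*(s + 2)*(s + 1)
(5) = (t)*(t^5 - 8*t^4 + 2*t^3 + 80*t^2 - 75*t) = t^2*(t^4 - 8*t^3 + 2*t^2 + 80*t - 75) = t^2*(t - 5)*(t^3 - 3*t^2 - 13*t + 15) = t^2*(t - 5)^2*(t^2 + 2*t - 3) = t^2*(t - 5)^2*(t - 1)*(t + 3)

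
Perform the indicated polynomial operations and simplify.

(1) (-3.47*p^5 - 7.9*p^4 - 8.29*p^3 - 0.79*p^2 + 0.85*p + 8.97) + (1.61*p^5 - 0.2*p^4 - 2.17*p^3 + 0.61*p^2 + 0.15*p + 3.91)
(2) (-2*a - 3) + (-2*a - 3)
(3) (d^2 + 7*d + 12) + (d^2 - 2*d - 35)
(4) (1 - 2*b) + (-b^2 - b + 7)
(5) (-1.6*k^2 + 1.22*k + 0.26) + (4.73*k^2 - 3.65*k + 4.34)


(1) = -1.86*p^5 - 8.1*p^4 - 10.46*p^3 - 0.18*p^2 + 1.0*p + 12.88
(2) = -4*a - 6
(3) = 2*d^2 + 5*d - 23
(4) = -b^2 - 3*b + 8
(5) = 3.13*k^2 - 2.43*k + 4.6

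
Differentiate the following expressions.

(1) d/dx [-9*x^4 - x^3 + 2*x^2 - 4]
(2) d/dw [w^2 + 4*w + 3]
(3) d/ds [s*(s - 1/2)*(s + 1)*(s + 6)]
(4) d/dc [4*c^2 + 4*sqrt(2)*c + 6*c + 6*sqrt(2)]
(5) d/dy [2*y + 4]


(1) = x*(-36*x^2 - 3*x + 4)
(2) = 2*w + 4
(3) = 4*s^3 + 39*s^2/2 + 5*s - 3
(4) = 8*c + 4*sqrt(2) + 6
(5) = 2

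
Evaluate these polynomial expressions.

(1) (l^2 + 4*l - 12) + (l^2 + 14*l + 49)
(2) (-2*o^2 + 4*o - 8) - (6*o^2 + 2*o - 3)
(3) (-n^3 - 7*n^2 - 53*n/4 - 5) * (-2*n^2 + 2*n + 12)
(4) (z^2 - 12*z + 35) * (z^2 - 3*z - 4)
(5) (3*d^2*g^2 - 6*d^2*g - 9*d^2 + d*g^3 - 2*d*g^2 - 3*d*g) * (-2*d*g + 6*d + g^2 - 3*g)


(1) = 2*l^2 + 18*l + 37
(2) = -8*o^2 + 2*o - 5
(3) = 2*n^5 + 12*n^4 + n^3/2 - 201*n^2/2 - 169*n - 60
(4) = z^4 - 15*z^3 + 67*z^2 - 57*z - 140
(5) = -6*d^3*g^3 + 30*d^3*g^2 - 18*d^3*g - 54*d^3 + d^2*g^4 - 5*d^2*g^3 + 3*d^2*g^2 + 9*d^2*g + d*g^5 - 5*d*g^4 + 3*d*g^3 + 9*d*g^2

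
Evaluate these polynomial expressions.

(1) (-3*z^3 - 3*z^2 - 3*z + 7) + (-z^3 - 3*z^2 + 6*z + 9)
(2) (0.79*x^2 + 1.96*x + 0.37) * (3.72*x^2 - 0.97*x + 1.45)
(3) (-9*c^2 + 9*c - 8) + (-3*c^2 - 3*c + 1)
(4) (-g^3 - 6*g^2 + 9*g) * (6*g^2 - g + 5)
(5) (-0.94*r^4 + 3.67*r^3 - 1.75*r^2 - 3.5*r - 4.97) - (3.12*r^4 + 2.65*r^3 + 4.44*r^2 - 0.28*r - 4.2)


(1) = -4*z^3 - 6*z^2 + 3*z + 16
(2) = 2.9388*x^4 + 6.5249*x^3 + 0.6207*x^2 + 2.4831*x + 0.5365
(3) = -12*c^2 + 6*c - 7
(4) = -6*g^5 - 35*g^4 + 55*g^3 - 39*g^2 + 45*g
(5) = -4.06*r^4 + 1.02*r^3 - 6.19*r^2 - 3.22*r - 0.77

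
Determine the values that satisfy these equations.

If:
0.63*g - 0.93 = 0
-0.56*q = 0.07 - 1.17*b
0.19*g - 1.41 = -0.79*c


Then:
b = 0.478632478632479*q + 0.0598290598290598
c = 1.43
g = 1.48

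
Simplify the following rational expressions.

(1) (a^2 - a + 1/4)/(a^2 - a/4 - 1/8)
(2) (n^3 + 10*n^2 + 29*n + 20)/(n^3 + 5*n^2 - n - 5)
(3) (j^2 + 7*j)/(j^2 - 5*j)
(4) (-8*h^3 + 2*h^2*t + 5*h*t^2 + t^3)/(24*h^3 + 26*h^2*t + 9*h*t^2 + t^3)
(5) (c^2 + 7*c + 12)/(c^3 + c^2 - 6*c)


(1) = (4*a - 2)/(4*a + 1)
(2) = (n + 4)/(n - 1)
(3) = (j + 7)/(j - 5)
(4) = (-h + t)/(3*h + t)
(5) = (c + 4)/(c^2 - 2*c)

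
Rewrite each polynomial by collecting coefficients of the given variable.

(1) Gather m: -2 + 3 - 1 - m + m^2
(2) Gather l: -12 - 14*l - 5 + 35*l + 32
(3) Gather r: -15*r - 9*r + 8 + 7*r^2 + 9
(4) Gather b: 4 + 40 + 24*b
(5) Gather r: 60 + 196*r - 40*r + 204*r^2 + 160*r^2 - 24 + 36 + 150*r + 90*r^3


(1) = m^2 - m
(2) = 21*l + 15
(3) = 7*r^2 - 24*r + 17
(4) = 24*b + 44
(5) = 90*r^3 + 364*r^2 + 306*r + 72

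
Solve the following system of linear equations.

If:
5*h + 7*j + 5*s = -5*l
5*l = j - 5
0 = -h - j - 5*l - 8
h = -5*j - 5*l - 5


Then:
h = -9/2
j = 3/4
l = -17/20
s = 43/10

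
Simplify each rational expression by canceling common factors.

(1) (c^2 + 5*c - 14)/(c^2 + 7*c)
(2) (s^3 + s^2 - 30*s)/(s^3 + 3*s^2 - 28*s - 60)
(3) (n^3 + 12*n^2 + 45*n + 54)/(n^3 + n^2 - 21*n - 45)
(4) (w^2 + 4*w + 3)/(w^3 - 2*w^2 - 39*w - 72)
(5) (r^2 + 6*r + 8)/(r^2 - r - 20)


(1) = (c - 2)/c
(2) = s/(s + 2)
(3) = (n + 6)/(n - 5)
(4) = (w + 1)/(w^2 - 5*w - 24)
(5) = (r + 2)/(r - 5)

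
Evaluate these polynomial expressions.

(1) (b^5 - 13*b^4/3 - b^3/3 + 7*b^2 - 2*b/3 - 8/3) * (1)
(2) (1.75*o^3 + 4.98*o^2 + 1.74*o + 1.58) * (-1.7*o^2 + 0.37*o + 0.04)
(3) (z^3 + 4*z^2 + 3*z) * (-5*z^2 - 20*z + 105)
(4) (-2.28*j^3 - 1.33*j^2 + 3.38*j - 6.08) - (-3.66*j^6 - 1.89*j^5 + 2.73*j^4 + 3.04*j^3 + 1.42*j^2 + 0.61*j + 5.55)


(1) = b^5 - 13*b^4/3 - b^3/3 + 7*b^2 - 2*b/3 - 8/3
(2) = -2.975*o^5 - 7.8185*o^4 - 1.0454*o^3 - 1.843*o^2 + 0.6542*o + 0.0632
(3) = -5*z^5 - 40*z^4 + 10*z^3 + 360*z^2 + 315*z
(4) = 3.66*j^6 + 1.89*j^5 - 2.73*j^4 - 5.32*j^3 - 2.75*j^2 + 2.77*j - 11.63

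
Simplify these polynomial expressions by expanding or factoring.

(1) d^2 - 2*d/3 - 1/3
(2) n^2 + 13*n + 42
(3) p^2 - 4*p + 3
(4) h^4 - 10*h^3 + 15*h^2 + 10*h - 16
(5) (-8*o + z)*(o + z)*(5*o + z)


(1) = (d - 1)*(d + 1/3)
(2) = (n + 6)*(n + 7)
(3) = (p - 3)*(p - 1)
(4) = (h - 8)*(h - 2)*(h - 1)*(h + 1)
(5) = -40*o^3 - 43*o^2*z - 2*o*z^2 + z^3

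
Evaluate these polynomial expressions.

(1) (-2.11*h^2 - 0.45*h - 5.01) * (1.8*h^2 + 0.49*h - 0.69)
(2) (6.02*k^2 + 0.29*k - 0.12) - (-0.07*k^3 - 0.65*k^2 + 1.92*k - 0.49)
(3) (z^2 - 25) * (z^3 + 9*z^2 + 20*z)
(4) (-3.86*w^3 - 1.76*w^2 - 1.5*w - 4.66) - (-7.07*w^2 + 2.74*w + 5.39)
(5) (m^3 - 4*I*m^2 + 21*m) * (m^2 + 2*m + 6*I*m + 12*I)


(1) = -3.798*h^4 - 1.8439*h^3 - 7.7826*h^2 - 2.1444*h + 3.4569
(2) = 0.07*k^3 + 6.67*k^2 - 1.63*k + 0.37
(3) = z^5 + 9*z^4 - 5*z^3 - 225*z^2 - 500*z
(4) = -3.86*w^3 + 5.31*w^2 - 4.24*w - 10.05
(5) = m^5 + 2*m^4 + 2*I*m^4 + 45*m^3 + 4*I*m^3 + 90*m^2 + 126*I*m^2 + 252*I*m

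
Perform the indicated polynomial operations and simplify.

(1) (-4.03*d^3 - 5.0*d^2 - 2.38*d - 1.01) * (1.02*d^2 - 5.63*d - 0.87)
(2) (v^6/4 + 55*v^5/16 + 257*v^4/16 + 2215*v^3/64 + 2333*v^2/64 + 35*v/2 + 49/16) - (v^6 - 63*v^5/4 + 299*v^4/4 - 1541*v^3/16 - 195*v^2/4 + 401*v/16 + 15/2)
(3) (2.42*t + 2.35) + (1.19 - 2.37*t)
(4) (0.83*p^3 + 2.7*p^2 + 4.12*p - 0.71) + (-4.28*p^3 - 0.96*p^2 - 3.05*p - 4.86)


(1) = -4.1106*d^5 + 17.5889*d^4 + 29.2285*d^3 + 16.7192*d^2 + 7.7569*d + 0.8787
(2) = -3*v^6/4 + 307*v^5/16 - 939*v^4/16 + 8379*v^3/64 + 5453*v^2/64 - 121*v/16 - 71/16
(3) = 0.05*t + 3.54
(4) = -3.45*p^3 + 1.74*p^2 + 1.07*p - 5.57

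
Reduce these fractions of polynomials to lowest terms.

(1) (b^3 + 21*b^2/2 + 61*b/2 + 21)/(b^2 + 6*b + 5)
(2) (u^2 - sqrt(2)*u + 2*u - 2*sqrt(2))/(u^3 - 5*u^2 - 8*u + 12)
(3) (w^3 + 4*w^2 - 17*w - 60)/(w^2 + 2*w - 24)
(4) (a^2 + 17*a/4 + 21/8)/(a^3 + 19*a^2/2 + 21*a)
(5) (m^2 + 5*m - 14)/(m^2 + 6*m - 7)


(1) = (2*b^2 + 19*b + 42)/(2*b + 10)
(2) = (u - sqrt(2))/(u^2 - 7*u + 6)
(3) = (w^2 + 8*w + 15)/(w + 6)
(4) = (4*a + 3)/(4*a^2 + 24*a)
(5) = (m - 2)/(m - 1)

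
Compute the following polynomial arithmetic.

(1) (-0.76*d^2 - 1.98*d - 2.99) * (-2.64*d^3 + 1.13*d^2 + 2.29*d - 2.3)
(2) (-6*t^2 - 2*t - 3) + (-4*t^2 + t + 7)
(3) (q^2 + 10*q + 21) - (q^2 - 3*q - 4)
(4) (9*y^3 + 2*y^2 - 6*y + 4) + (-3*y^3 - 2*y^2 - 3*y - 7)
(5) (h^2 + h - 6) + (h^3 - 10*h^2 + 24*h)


(1) = 2.0064*d^5 + 4.3684*d^4 + 3.9158*d^3 - 6.1649*d^2 - 2.2931*d + 6.877
(2) = -10*t^2 - t + 4
(3) = 13*q + 25
(4) = 6*y^3 - 9*y - 3
(5) = h^3 - 9*h^2 + 25*h - 6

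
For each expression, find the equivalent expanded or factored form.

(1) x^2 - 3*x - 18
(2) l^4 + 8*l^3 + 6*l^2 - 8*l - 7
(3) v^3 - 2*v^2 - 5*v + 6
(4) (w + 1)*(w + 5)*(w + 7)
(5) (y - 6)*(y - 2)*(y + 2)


(1) = (x - 6)*(x + 3)
(2) = (l - 1)*(l + 1)^2*(l + 7)
(3) = (v - 3)*(v - 1)*(v + 2)
(4) = w^3 + 13*w^2 + 47*w + 35
(5) = y^3 - 6*y^2 - 4*y + 24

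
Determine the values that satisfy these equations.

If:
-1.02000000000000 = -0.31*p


Then:
p = 3.29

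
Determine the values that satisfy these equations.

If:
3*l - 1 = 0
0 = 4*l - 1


Then:
No Solution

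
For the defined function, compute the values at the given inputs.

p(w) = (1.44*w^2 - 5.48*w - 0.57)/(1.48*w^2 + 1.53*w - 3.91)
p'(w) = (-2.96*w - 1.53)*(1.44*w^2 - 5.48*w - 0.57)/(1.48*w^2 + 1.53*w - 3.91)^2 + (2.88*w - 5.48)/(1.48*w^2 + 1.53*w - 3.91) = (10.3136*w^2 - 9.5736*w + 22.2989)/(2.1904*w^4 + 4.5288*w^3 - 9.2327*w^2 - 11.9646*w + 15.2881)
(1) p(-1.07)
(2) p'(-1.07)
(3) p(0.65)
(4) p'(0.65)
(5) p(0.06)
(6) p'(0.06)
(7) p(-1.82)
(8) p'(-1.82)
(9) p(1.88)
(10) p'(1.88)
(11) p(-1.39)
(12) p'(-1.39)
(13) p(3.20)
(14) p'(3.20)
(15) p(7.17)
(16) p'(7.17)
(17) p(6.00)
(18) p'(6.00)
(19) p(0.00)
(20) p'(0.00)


(1) = -1.80
(2) = 2.99
(3) = 1.54
(4) = 3.90
(5) = 0.23
(6) = 1.50
(7) = -7.91
(8) = 23.00
(9) = -1.38
(10) = 2.31
(11) = -3.09
(12) = 5.50
(13) = -0.21
(14) = 0.37
(15) = 0.41
(16) = 0.07
(17) = 0.31
(18) = 0.10
(19) = 0.15
(20) = 1.46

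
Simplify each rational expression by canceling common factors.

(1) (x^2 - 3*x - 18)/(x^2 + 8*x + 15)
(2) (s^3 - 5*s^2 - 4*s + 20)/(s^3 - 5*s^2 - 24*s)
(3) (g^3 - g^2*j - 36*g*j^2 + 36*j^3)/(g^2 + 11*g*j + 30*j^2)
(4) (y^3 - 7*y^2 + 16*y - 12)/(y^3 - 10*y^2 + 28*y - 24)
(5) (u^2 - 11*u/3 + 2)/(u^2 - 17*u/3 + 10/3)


(1) = (x - 6)/(x + 5)
(2) = (s^3 - 5*s^2 - 4*s + 20)/(s^3 - 5*s^2 - 24*s)
(3) = (g^2 - 7*g*j + 6*j^2)/(g + 5*j)
(4) = (y - 3)/(y - 6)
(5) = (u - 3)/(u - 5)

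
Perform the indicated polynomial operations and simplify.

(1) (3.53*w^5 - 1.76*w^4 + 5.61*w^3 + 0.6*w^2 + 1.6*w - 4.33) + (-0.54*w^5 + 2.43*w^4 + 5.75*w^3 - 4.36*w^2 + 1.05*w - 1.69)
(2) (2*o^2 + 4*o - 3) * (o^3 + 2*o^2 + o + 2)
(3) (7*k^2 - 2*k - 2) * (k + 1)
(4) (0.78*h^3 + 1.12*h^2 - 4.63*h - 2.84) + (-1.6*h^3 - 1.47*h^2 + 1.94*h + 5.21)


(1) = 2.99*w^5 + 0.67*w^4 + 11.36*w^3 - 3.76*w^2 + 2.65*w - 6.02
(2) = 2*o^5 + 8*o^4 + 7*o^3 + 2*o^2 + 5*o - 6
(3) = 7*k^3 + 5*k^2 - 4*k - 2
(4) = -0.82*h^3 - 0.35*h^2 - 2.69*h + 2.37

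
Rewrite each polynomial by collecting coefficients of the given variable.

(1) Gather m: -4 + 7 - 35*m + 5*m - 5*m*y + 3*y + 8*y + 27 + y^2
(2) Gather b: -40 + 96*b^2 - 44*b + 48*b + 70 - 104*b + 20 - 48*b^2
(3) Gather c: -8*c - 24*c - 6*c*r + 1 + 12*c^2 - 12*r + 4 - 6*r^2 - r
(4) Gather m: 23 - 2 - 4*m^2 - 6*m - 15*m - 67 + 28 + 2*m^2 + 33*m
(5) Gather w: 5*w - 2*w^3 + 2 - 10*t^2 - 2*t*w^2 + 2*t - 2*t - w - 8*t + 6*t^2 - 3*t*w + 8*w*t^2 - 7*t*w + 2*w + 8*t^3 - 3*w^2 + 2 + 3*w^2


(1) = m*(-5*y - 30) + y^2 + 11*y + 30
(2) = 48*b^2 - 100*b + 50
(3) = 12*c^2 + c*(-6*r - 32) - 6*r^2 - 13*r + 5
(4) = -2*m^2 + 12*m - 18
(5) = 8*t^3 - 4*t^2 - 2*t*w^2 - 8*t - 2*w^3 + w*(8*t^2 - 10*t + 6) + 4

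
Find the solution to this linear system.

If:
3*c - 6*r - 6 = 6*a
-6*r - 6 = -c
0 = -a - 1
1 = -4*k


Then:
a = -1
c = -3
k = -1/4
r = -3/2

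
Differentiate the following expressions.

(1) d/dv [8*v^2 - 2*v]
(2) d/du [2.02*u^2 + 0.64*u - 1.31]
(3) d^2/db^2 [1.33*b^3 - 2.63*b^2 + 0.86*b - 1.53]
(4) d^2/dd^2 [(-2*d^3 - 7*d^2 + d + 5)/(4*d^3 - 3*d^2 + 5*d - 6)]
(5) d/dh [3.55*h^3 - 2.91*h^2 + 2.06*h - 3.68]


(1) = 16*v - 2
(2) = 4.04*u + 0.64
(3) = 7.98*b - 5.26
(4) = 2*(-136*d^6 + 168*d^5 + 576*d^4 - 1786*d^3 + 1137*d^2 - 135*d - 187)/(64*d^9 - 144*d^8 + 348*d^7 - 675*d^6 + 867*d^5 - 1107*d^4 + 1097*d^3 - 774*d^2 + 540*d - 216)
(5) = 10.65*h^2 - 5.82*h + 2.06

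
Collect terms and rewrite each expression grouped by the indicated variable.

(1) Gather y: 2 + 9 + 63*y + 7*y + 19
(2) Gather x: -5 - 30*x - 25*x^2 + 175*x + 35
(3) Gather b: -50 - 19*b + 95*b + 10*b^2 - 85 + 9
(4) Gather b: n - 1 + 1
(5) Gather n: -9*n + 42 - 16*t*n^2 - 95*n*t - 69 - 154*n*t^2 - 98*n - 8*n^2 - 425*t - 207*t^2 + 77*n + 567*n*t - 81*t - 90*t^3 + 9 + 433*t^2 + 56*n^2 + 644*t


(1) = 70*y + 30
(2) = -25*x^2 + 145*x + 30
(3) = 10*b^2 + 76*b - 126
(4) = n
(5) = n^2*(48 - 16*t) + n*(-154*t^2 + 472*t - 30) - 90*t^3 + 226*t^2 + 138*t - 18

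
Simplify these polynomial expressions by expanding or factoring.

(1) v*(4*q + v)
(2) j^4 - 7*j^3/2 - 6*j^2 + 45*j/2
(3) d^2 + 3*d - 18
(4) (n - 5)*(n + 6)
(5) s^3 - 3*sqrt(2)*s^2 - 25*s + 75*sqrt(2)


(1) = 4*q*v + v^2
(2) = j*(j - 3)^2*(j + 5/2)
(3) = (d - 3)*(d + 6)
(4) = n^2 + n - 30
(5) = (s - 5)*(s + 5)*(s - 3*sqrt(2))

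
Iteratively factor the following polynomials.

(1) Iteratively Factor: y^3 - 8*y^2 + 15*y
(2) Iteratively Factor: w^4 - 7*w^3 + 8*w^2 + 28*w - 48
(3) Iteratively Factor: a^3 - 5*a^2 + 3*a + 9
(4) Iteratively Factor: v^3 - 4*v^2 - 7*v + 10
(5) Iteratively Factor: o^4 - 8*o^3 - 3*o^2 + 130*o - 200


(1) = (y)*(y^2 - 8*y + 15) = y*(y - 3)*(y - 5)
(2) = (w - 4)*(w^3 - 3*w^2 - 4*w + 12) = (w - 4)*(w - 3)*(w^2 - 4) = (w - 4)*(w - 3)*(w - 2)*(w + 2)
(3) = (a - 3)*(a^2 - 2*a - 3) = (a - 3)*(a + 1)*(a - 3)
(4) = (v - 5)*(v^2 + v - 2) = (v - 5)*(v + 2)*(v - 1)
(5) = (o - 5)*(o^3 - 3*o^2 - 18*o + 40) = (o - 5)^2*(o^2 + 2*o - 8) = (o - 5)^2*(o - 2)*(o + 4)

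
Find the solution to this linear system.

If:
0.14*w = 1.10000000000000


Then:
w = 7.86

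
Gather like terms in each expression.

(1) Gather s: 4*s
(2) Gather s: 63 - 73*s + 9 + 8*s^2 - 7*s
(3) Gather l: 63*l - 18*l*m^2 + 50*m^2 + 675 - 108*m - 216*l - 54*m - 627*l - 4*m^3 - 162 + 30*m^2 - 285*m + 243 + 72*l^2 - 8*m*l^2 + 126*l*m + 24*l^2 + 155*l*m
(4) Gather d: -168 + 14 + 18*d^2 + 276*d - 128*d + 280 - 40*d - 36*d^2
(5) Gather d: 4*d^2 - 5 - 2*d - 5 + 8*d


(1) = 4*s
(2) = 8*s^2 - 80*s + 72
(3) = l^2*(96 - 8*m) + l*(-18*m^2 + 281*m - 780) - 4*m^3 + 80*m^2 - 447*m + 756
(4) = -18*d^2 + 108*d + 126
(5) = 4*d^2 + 6*d - 10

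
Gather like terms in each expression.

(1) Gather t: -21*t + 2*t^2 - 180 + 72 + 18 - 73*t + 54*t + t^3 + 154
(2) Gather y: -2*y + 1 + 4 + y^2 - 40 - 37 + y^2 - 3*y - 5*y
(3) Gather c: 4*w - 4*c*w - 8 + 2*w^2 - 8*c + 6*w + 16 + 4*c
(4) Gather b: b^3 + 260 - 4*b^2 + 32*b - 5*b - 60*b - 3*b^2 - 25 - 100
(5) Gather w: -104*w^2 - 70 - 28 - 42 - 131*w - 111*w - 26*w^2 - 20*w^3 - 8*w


(1) = t^3 + 2*t^2 - 40*t + 64
(2) = 2*y^2 - 10*y - 72
(3) = c*(-4*w - 4) + 2*w^2 + 10*w + 8
(4) = b^3 - 7*b^2 - 33*b + 135
(5) = -20*w^3 - 130*w^2 - 250*w - 140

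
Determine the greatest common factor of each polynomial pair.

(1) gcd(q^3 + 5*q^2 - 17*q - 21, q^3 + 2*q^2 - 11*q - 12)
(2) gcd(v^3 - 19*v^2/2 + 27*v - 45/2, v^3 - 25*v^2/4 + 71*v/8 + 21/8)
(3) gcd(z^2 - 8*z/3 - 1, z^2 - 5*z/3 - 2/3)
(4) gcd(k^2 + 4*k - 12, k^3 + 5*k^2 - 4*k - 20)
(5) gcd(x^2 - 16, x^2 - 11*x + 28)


(1) = gcd((q - 3)*(q + 1)*(q + 7), (q - 3)*(q + 1)*(q + 4)) = q^2 - 2*q - 3
(2) = v - 3
(3) = z + 1/3
(4) = gcd((k - 2)*(k + 6), (k - 2)*(k + 2)*(k + 5)) = k - 2
(5) = gcd((x - 4)*(x + 4), (x - 7)*(x - 4)) = x - 4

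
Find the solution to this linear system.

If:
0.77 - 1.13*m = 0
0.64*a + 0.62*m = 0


Then:
a = -0.66
m = 0.68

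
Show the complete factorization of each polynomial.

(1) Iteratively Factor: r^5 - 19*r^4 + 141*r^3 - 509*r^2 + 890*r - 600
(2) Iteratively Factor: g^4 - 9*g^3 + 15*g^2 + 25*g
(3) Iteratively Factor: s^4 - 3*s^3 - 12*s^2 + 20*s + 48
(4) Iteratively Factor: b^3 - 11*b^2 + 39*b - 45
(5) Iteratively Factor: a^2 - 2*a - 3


(1) = (r - 4)*(r^4 - 15*r^3 + 81*r^2 - 185*r + 150) = (r - 4)*(r - 2)*(r^3 - 13*r^2 + 55*r - 75) = (r - 5)*(r - 4)*(r - 2)*(r^2 - 8*r + 15) = (r - 5)^2*(r - 4)*(r - 2)*(r - 3)
(2) = (g - 5)*(g^3 - 4*g^2 - 5*g) = (g - 5)^2*(g^2 + g) = g*(g - 5)^2*(g + 1)
(3) = (s + 2)*(s^3 - 5*s^2 - 2*s + 24) = (s - 4)*(s + 2)*(s^2 - s - 6) = (s - 4)*(s - 3)*(s + 2)*(s + 2)
(4) = (b - 3)*(b^2 - 8*b + 15) = (b - 3)^2*(b - 5)
(5) = (a + 1)*(a - 3)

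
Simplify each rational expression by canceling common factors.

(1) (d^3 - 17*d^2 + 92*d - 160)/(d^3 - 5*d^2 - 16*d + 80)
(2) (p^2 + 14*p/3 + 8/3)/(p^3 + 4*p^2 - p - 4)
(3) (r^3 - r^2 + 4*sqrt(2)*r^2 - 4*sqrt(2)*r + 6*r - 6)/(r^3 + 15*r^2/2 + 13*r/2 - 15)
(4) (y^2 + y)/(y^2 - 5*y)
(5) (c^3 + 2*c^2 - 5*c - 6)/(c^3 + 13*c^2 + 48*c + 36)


(1) = (d - 8)/(d + 4)
(2) = (3*p + 2)/(3*p^2 - 3)
(3) = (2*r^2 + 8*sqrt(2)*r + 12)/(2*r^2 + 17*r + 30)
(4) = (y + 1)/(y - 5)
(5) = (c^2 + c - 6)/(c^2 + 12*c + 36)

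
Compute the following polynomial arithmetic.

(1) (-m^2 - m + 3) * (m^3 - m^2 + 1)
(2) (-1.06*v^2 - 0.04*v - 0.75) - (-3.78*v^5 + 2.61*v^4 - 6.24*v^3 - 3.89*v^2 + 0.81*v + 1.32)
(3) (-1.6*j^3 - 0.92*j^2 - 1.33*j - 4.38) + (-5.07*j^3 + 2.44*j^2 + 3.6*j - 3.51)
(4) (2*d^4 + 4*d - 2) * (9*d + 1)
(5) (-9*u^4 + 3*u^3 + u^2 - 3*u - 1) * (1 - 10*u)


(1) = -m^5 + 4*m^3 - 4*m^2 - m + 3
(2) = 3.78*v^5 - 2.61*v^4 + 6.24*v^3 + 2.83*v^2 - 0.85*v - 2.07
(3) = -6.67*j^3 + 1.52*j^2 + 2.27*j - 7.89
(4) = 18*d^5 + 2*d^4 + 36*d^2 - 14*d - 2
(5) = 90*u^5 - 39*u^4 - 7*u^3 + 31*u^2 + 7*u - 1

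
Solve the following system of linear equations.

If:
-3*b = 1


Then:
b = -1/3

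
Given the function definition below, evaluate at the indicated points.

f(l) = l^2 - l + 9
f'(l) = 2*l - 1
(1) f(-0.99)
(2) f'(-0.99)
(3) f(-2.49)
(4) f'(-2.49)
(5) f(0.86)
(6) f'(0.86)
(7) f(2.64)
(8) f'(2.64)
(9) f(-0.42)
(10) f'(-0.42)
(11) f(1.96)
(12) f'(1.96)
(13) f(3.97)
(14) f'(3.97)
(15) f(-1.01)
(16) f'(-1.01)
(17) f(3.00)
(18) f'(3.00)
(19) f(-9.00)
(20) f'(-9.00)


(1) = 10.97
(2) = -2.98
(3) = 17.69
(4) = -5.98
(5) = 8.88
(6) = 0.72
(7) = 13.33
(8) = 4.28
(9) = 9.60
(10) = -1.84
(11) = 10.88
(12) = 2.92
(13) = 20.79
(14) = 6.94
(15) = 11.03
(16) = -3.02
(17) = 15.00
(18) = 5.00
(19) = 99.00
(20) = -19.00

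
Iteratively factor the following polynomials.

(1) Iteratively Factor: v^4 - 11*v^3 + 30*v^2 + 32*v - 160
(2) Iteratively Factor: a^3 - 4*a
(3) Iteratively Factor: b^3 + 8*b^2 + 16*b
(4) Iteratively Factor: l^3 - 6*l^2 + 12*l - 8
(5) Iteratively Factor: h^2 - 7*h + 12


(1) = (v + 2)*(v^3 - 13*v^2 + 56*v - 80) = (v - 5)*(v + 2)*(v^2 - 8*v + 16) = (v - 5)*(v - 4)*(v + 2)*(v - 4)
(2) = (a - 2)*(a^2 + 2*a) = a*(a - 2)*(a + 2)
(3) = (b)*(b^2 + 8*b + 16) = b*(b + 4)*(b + 4)
(4) = (l - 2)*(l^2 - 4*l + 4) = (l - 2)^2*(l - 2)
(5) = (h - 4)*(h - 3)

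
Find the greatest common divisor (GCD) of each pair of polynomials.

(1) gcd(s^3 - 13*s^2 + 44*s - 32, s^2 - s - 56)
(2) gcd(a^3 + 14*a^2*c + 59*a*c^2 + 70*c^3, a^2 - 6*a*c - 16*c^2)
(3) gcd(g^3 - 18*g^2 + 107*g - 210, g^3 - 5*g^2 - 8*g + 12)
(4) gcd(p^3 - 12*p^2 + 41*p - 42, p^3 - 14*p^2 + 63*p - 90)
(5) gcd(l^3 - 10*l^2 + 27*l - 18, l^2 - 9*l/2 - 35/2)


(1) = s - 8
(2) = a + 2*c
(3) = gcd((g - 7)*(g - 6)*(g - 5), (g - 6)*(g - 1)*(g + 2)) = g - 6
(4) = gcd((p - 7)*(p - 3)*(p - 2), (p - 6)*(p - 5)*(p - 3)) = p - 3
(5) = gcd((l - 6)*(l - 3)*(l - 1), (l - 7)*(l + 5/2)) = 1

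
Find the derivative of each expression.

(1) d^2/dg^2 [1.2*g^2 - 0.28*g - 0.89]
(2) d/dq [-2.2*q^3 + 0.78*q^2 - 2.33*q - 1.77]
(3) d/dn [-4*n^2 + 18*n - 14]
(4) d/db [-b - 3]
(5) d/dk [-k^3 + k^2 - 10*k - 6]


(1) = 2.40000000000000
(2) = -6.6*q^2 + 1.56*q - 2.33
(3) = 18 - 8*n
(4) = -1
(5) = -3*k^2 + 2*k - 10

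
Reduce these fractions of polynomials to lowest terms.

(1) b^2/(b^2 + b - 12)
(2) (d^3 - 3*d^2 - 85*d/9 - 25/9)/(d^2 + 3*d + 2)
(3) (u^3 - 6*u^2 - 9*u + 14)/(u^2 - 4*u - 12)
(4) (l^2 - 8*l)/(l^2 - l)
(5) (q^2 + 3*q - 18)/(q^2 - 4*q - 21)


(1) = b^2/(b^2 + b - 12)
(2) = (9*d^3 - 27*d^2 - 85*d - 25)/(9*d^2 + 27*d + 18)
(3) = (u^2 - 8*u + 7)/(u - 6)
(4) = (l - 8)/(l - 1)
(5) = (q^2 + 3*q - 18)/(q^2 - 4*q - 21)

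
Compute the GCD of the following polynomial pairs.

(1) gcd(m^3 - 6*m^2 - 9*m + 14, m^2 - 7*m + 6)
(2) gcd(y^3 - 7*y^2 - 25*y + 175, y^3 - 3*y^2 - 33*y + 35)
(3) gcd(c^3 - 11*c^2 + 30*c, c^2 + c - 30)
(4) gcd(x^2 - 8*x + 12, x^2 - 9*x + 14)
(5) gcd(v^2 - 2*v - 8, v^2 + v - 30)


(1) = m - 1
(2) = y^2 - 2*y - 35
(3) = gcd(c*(c - 6)*(c - 5), (c - 5)*(c + 6)) = c - 5
(4) = gcd((x - 6)*(x - 2), (x - 7)*(x - 2)) = x - 2
(5) = gcd((v - 4)*(v + 2), (v - 5)*(v + 6)) = 1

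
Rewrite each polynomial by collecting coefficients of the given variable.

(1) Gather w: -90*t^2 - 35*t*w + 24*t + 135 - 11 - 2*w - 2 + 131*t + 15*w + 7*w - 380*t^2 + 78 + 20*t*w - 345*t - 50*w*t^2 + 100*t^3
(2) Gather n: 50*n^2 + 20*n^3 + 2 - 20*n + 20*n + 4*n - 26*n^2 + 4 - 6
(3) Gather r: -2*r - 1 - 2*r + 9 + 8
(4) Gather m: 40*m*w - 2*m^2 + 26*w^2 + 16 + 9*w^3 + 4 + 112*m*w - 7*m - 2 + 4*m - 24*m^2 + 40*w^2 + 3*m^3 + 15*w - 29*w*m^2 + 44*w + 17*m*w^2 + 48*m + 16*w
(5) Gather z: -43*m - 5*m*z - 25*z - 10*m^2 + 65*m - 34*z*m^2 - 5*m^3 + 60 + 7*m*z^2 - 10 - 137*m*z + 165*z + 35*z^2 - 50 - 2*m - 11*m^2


(1) = 100*t^3 - 470*t^2 - 190*t + w*(-50*t^2 - 15*t + 20) + 200
(2) = 20*n^3 + 24*n^2 + 4*n
(3) = 16 - 4*r
(4) = 3*m^3 + m^2*(-29*w - 26) + m*(17*w^2 + 152*w + 45) + 9*w^3 + 66*w^2 + 75*w + 18
(5) = -5*m^3 - 21*m^2 + 20*m + z^2*(7*m + 35) + z*(-34*m^2 - 142*m + 140)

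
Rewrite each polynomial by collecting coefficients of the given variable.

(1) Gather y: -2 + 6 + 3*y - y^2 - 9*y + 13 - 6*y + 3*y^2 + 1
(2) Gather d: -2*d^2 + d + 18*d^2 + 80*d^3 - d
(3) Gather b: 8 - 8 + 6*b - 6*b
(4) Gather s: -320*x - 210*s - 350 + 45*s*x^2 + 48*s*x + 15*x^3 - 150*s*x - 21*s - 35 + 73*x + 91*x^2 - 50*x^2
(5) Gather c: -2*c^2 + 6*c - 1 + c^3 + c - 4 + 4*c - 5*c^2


(1) = 2*y^2 - 12*y + 18
(2) = 80*d^3 + 16*d^2
(3) = 0
(4) = s*(45*x^2 - 102*x - 231) + 15*x^3 + 41*x^2 - 247*x - 385
(5) = c^3 - 7*c^2 + 11*c - 5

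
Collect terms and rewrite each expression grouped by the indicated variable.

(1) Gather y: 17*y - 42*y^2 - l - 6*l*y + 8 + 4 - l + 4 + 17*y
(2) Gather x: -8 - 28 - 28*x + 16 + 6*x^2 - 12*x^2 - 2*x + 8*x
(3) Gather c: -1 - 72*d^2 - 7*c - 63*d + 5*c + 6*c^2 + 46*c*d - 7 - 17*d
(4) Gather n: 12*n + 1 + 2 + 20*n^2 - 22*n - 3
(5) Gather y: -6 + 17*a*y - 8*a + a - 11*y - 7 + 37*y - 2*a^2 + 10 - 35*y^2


(1) = -2*l - 42*y^2 + y*(34 - 6*l) + 16
(2) = -6*x^2 - 22*x - 20
(3) = 6*c^2 + c*(46*d - 2) - 72*d^2 - 80*d - 8
(4) = 20*n^2 - 10*n
(5) = -2*a^2 - 7*a - 35*y^2 + y*(17*a + 26) - 3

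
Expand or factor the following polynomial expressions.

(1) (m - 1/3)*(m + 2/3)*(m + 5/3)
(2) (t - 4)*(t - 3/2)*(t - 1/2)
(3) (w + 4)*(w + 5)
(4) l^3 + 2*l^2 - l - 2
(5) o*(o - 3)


(1) = m^3 + 2*m^2 + m/3 - 10/27
(2) = t^3 - 6*t^2 + 35*t/4 - 3
(3) = w^2 + 9*w + 20
(4) = (l - 1)*(l + 1)*(l + 2)
(5) = o^2 - 3*o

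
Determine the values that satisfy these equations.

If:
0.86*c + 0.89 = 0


Then:
c = -1.03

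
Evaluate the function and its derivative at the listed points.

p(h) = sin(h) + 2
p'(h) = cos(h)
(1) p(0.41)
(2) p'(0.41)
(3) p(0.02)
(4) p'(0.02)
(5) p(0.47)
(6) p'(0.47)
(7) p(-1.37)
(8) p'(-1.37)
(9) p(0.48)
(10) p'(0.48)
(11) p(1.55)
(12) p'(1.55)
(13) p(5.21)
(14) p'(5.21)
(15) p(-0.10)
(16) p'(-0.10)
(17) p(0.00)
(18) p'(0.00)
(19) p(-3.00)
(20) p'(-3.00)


(1) = 2.40
(2) = 0.92
(3) = 2.02
(4) = 1.00
(5) = 2.45
(6) = 0.89
(7) = 1.02
(8) = 0.20
(9) = 2.46
(10) = 0.89
(11) = 3.00
(12) = 0.02
(13) = 1.12
(14) = 0.48
(15) = 1.90
(16) = 1.00
(17) = 2.00
(18) = 1.00
(19) = 1.86
(20) = -0.99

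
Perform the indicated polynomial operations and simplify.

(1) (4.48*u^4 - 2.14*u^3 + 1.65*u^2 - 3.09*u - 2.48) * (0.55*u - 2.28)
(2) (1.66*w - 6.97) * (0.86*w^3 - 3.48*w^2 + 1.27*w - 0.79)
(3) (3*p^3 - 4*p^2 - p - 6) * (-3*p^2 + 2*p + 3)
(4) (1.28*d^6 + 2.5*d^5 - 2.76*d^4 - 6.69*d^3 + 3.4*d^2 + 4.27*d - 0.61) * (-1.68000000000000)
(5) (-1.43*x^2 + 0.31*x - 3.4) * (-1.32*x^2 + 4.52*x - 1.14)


(1) = 2.464*u^5 - 11.3914*u^4 + 5.7867*u^3 - 5.4615*u^2 + 5.6812*u + 5.6544
(2) = 1.4276*w^4 - 11.771*w^3 + 26.3638*w^2 - 10.1633*w + 5.5063
(3) = -9*p^5 + 18*p^4 + 4*p^3 + 4*p^2 - 15*p - 18
(4) = -2.1504*d^6 - 4.2*d^5 + 4.6368*d^4 + 11.2392*d^3 - 5.712*d^2 - 7.1736*d + 1.0248
(5) = 1.8876*x^4 - 6.8728*x^3 + 7.5194*x^2 - 15.7214*x + 3.876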